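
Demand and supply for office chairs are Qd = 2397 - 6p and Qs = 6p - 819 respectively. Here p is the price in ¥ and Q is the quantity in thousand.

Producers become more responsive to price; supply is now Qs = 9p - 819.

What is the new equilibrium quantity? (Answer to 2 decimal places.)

Solve the original market: 2397 - 6p = 6p - 819, hence p = 268 and Q = 789.
After the shift, demand is Qd = 2397 - 6p and supply is Qs = 9p - 819.
Clearing the new market: 2397 - 6p = 9p - 819, so p = 214.4 and Q = 1110.6.

1110.60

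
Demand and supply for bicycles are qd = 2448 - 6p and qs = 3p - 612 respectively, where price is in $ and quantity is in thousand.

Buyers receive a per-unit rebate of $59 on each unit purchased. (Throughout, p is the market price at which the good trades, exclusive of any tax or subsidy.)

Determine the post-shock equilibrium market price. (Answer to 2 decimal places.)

Initially, 2448 - 6p = 3p - 612, so 3060 = 9p and p = 340, q = 408.
Since buyers' out-of-pocket price is the market price minus the rebate, the effective demand curve becomes qd = 2802 - 6p.
Equate the new curves: 2802 - 6p = 3p - 612, giving 3414 = 9p, p = 1138/3 ≈ 379.3333, q = 526.

379.33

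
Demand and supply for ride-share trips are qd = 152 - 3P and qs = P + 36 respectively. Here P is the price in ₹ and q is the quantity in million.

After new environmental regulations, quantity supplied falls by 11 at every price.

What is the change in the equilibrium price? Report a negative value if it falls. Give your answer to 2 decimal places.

+2.75

Original equilibrium: 152 - 3P = P + 36 gives 116 = 4P, so P = 29 and q = 65.
After the shift, demand is qd = 152 - 3P and supply is qs = P + 25.
New equilibrium: 152 - 3P = P + 25 ⇒ 127 = 4P ⇒ P = 31.75, q = 56.75.
ΔP = 31.75 − 29 = +2.75.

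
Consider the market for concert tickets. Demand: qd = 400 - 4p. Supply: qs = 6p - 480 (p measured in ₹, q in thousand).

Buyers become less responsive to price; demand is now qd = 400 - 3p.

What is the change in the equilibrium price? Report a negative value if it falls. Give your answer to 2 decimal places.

Before the shock: 400 - 4p = 6p - 480 ⇒ 880 = 10p ⇒ p = 88, q = 48.
The shock moves the curves to qd = 400 - 3p and qs = 6p - 480.
Equate the new curves: 400 - 3p = 6p - 480, giving 880 = 9p, p = 880/9 ≈ 97.7778, q = 320/3 ≈ 106.6667.
Δp = 97.7778 − 88 = +9.78.

+9.78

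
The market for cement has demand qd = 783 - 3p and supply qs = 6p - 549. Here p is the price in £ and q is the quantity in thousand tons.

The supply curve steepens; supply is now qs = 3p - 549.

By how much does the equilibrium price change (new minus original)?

Original equilibrium: 783 - 3p = 6p - 549 gives 1332 = 9p, so p = 148 and q = 339.
The shock moves the curves to qd = 783 - 3p and qs = 3p - 549.
Clearing the new market: 783 - 3p = 3p - 549, so p = 222 and q = 117.
Δp = 222 − 148 = +74.

+74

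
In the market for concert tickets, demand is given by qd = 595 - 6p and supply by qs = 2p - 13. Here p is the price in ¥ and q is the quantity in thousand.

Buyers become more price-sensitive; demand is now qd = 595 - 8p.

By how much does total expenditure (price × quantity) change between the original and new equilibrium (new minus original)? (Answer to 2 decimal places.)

-3961.12

Initially, 595 - 6p = 2p - 13, so 608 = 8p and p = 76, q = 139.
The new curves are qd = 595 - 8p (demand) and qs = 2p - 13 (supply).
New equilibrium: 595 - 8p = 2p - 13 ⇒ 608 = 10p ⇒ p = 60.8, q = 108.6.
Expenditure moves from 76×139 = 10564 to 60.8×108.6 = 6602.88; change = -3961.12.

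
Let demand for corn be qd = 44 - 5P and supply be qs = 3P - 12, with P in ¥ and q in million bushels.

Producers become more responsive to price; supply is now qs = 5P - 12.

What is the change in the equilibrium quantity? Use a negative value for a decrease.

+7

Original equilibrium: 44 - 5P = 3P - 12 gives 56 = 8P, so P = 7 and q = 9.
The new curves are qd = 44 - 5P (demand) and qs = 5P - 12 (supply).
New equilibrium: 44 - 5P = 5P - 12 ⇒ 56 = 10P ⇒ P = 5.6, q = 16.
Δq = 16 − 9 = +7.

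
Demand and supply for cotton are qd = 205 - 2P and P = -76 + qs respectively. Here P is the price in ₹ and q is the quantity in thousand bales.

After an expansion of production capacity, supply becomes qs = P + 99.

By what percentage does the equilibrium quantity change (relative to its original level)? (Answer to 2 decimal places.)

Solve the original market: 205 - 2P = P + 76, hence P = 43 and q = 119.
After the shift, demand is qd = 205 - 2P and supply is qs = P + 99.
Setting them equal: 205 - 2P = P + 99 → 106 = 3P, so P = 106/3 ≈ 35.3333 and q = 403/3 ≈ 134.3333.
%Δq = (134.3333 − 119) / 119 × 100 = +12.89%.

+12.89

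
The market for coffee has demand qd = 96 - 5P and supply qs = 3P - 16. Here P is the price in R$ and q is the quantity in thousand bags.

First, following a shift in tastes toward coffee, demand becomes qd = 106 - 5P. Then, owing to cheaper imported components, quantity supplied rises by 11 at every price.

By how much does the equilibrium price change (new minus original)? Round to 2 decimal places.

Before the shock: 96 - 5P = 3P - 16 ⇒ 112 = 8P ⇒ P = 14, q = 26.
With the change applied: demand qd = 106 - 5P, supply qs = 3P - 5.
Setting them equal: 106 - 5P = 3P - 5 → 111 = 8P, so P = 13.875 and q = 36.625.
ΔP = 13.875 − 14 = -0.13.

-0.13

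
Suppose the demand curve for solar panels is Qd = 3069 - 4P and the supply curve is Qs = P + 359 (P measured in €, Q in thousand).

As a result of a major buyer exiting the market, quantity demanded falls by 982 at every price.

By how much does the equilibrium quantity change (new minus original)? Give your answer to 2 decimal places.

Original equilibrium: 3069 - 4P = P + 359 gives 2710 = 5P, so P = 542 and Q = 901.
After the shift, demand is Qd = 2087 - 4P and supply is Qs = P + 359.
Equate the new curves: 2087 - 4P = P + 359, giving 1728 = 5P, P = 345.6, Q = 704.6.
ΔQ = 704.6 − 901 = -196.40.

-196.40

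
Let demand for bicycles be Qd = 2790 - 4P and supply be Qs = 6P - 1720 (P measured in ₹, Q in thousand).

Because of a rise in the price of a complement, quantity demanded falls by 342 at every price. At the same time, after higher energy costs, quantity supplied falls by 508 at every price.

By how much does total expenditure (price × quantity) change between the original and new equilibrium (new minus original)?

Initially, 2790 - 4P = 6P - 1720, so 4510 = 10P and P = 451, Q = 986.
After the shift, demand is Qd = 2448 - 4P and supply is Qs = 6P - 2228.
New equilibrium: 2448 - 4P = 6P - 2228 ⇒ 4676 = 10P ⇒ P = 467.6, Q = 577.6.
Expenditure moves from 451×986 = 444686 to 467.6×577.6 = 270085.76; change = -174600.24.

-174600.24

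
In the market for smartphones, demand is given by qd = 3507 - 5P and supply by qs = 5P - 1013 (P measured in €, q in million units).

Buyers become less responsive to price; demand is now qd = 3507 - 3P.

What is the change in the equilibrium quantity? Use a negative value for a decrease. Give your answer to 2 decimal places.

+565.00

Initially, 3507 - 5P = 5P - 1013, so 4520 = 10P and P = 452, q = 1247.
After the shift, demand is qd = 3507 - 3P and supply is qs = 5P - 1013.
Setting them equal: 3507 - 3P = 5P - 1013 → 4520 = 8P, so P = 565 and q = 1812.
Δq = 1812 − 1247 = +565.00.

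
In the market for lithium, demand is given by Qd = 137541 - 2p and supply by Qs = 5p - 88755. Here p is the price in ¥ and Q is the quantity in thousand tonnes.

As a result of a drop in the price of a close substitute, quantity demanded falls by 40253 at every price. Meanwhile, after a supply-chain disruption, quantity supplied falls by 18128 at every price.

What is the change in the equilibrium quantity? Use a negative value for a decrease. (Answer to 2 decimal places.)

Initially, 137541 - 2p = 5p - 88755, so 226296 = 7p and p = 32328, Q = 72885.
The new curves are Qd = 97288 - 2p (demand) and Qs = 5p - 106883 (supply).
Clearing the new market: 97288 - 2p = 5p - 106883, so p = 204171/7 ≈ 29167.2857 and Q = 272674/7 ≈ 38953.4286.
ΔQ = 38953.4286 − 72885 = -33931.57.

-33931.57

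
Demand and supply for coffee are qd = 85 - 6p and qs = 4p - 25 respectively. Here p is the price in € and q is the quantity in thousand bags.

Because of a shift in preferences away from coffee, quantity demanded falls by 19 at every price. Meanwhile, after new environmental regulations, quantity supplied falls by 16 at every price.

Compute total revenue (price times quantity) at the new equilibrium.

19.26

Before the shock: 85 - 6p = 4p - 25 ⇒ 110 = 10p ⇒ p = 11, q = 19.
After the shift, demand is qd = 66 - 6p and supply is qs = 4p - 41.
New equilibrium: 66 - 6p = 4p - 41 ⇒ 107 = 10p ⇒ p = 10.7, q = 1.8.
New expenditure = 10.7 × 1.8 = 19.26.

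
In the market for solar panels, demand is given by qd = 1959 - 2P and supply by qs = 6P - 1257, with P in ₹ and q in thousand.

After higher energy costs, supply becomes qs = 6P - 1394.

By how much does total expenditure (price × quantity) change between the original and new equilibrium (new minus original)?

Initially, 1959 - 2P = 6P - 1257, so 3216 = 8P and P = 402, q = 1155.
With the change applied: demand qd = 1959 - 2P, supply qs = 6P - 1394.
Equate the new curves: 1959 - 2P = 6P - 1394, giving 3353 = 8P, P = 419.125, q = 1120.75.
Expenditure moves from 402×1155 = 464310 to 419.125×1120.75 = 469734.34375; change = +5424.34375.

+5424.34375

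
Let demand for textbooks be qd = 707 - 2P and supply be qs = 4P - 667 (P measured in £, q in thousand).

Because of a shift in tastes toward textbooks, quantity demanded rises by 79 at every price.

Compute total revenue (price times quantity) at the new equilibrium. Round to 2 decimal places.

Solve the original market: 707 - 2P = 4P - 667, hence P = 229 and q = 249.
The shock moves the curves to qd = 786 - 2P and qs = 4P - 667.
New equilibrium: 786 - 2P = 4P - 667 ⇒ 1453 = 6P ⇒ P = 1453/6 ≈ 242.1667, q = 905/3 ≈ 301.6667.
New expenditure = 242.1667 × 301.6667 = 73053.61.

73053.61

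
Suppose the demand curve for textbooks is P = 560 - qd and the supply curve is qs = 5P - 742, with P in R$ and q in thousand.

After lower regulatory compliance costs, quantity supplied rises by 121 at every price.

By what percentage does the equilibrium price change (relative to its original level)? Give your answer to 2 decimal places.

-9.29

Initially, 560 - P = 5P - 742, so 1302 = 6P and P = 217, q = 343.
The new curves are qd = 560 - P (demand) and qs = 5P - 621 (supply).
Equate the new curves: 560 - P = 5P - 621, giving 1181 = 6P, P = 1181/6 ≈ 196.8333, q = 2179/6 ≈ 363.1667.
%ΔP = (196.8333 − 217) / 217 × 100 = -9.29%.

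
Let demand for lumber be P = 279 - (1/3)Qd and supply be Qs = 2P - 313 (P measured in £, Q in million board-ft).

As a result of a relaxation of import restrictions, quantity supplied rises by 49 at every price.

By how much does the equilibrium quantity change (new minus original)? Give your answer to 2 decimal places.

+29.40

Solve the original market: 837 - 3P = 2P - 313, hence P = 230 and Q = 147.
The shock moves the curves to Qd = 837 - 3P and Qs = 2P - 264.
Equate the new curves: 837 - 3P = 2P - 264, giving 1101 = 5P, P = 220.2, Q = 176.4.
ΔQ = 176.4 − 147 = +29.40.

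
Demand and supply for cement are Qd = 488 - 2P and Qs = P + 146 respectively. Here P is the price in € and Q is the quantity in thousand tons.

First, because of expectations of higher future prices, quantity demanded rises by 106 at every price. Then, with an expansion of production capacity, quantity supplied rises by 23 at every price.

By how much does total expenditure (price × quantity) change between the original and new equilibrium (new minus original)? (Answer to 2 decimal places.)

Original equilibrium: 488 - 2P = P + 146 gives 342 = 3P, so P = 114 and Q = 260.
After the shift, demand is Qd = 594 - 2P and supply is Qs = P + 169.
Equate the new curves: 594 - 2P = P + 169, giving 425 = 3P, P = 425/3 ≈ 141.6667, Q = 932/3 ≈ 310.6667.
Expenditure moves from 114×260 = 29640 to 141.6667×310.6667 = 44011.1111; change = +14371.11.

+14371.11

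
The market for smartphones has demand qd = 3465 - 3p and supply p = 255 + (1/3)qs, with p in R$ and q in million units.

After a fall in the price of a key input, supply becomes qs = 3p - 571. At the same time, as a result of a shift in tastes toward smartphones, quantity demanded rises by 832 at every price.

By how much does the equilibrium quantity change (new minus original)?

Original equilibrium: 3465 - 3p = 3p - 765 gives 4230 = 6p, so p = 705 and q = 1350.
After the shift, demand is qd = 4297 - 3p and supply is qs = 3p - 571.
Clearing the new market: 4297 - 3p = 3p - 571, so p = 2434/3 ≈ 811.3333 and q = 1863.
Δq = 1863 − 1350 = +513.

+513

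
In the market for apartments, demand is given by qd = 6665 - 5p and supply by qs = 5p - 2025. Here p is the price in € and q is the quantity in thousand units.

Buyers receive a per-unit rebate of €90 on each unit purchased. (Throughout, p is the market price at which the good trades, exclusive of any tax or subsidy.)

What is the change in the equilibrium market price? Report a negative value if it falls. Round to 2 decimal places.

+45.00

Before the shock: 6665 - 5p = 5p - 2025 ⇒ 8690 = 10p ⇒ p = 869, q = 2320.
Since buyers' out-of-pocket price is the market price minus the rebate, the effective demand curve becomes qd = 7115 - 5p.
Setting them equal: 7115 - 5p = 5p - 2025 → 9140 = 10p, so p = 914 and q = 2545.
Δp = 914 − 869 = +45.00.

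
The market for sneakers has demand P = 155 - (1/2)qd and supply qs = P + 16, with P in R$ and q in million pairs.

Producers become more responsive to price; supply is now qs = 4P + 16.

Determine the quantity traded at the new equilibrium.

Original equilibrium: 310 - 2P = P + 16 gives 294 = 3P, so P = 98 and q = 114.
The shock moves the curves to qd = 310 - 2P and qs = 4P + 16.
Equate the new curves: 310 - 2P = 4P + 16, giving 294 = 6P, P = 49, q = 212.

212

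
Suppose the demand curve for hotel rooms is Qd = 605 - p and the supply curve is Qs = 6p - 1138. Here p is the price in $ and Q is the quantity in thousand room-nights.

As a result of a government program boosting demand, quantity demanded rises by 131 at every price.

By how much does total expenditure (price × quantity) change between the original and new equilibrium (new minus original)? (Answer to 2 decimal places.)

Before the shock: 605 - p = 6p - 1138 ⇒ 1743 = 7p ⇒ p = 249, Q = 356.
After the shift, demand is Qd = 736 - p and supply is Qs = 6p - 1138.
Equate the new curves: 736 - p = 6p - 1138, giving 1874 = 7p, p = 1874/7 ≈ 267.7143, Q = 3278/7 ≈ 468.2857.
Expenditure moves from 249×356 = 88644 to 267.7143×468.2857 = 125366.7755; change = +36722.78.

+36722.78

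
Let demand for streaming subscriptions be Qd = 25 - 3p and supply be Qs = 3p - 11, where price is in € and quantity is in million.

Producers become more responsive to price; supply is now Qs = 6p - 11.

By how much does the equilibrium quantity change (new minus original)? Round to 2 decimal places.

+6.00

Original equilibrium: 25 - 3p = 3p - 11 gives 36 = 6p, so p = 6 and Q = 7.
The shock moves the curves to Qd = 25 - 3p and Qs = 6p - 11.
Equate the new curves: 25 - 3p = 6p - 11, giving 36 = 9p, p = 4, Q = 13.
ΔQ = 13 − 7 = +6.00.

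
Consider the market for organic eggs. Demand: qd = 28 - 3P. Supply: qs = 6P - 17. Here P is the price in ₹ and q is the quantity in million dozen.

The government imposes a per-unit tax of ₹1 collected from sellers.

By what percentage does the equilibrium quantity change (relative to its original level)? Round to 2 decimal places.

Original equilibrium: 28 - 3P = 6P - 17 gives 45 = 9P, so P = 5 and q = 13.
Since sellers keep the price net of the tax, the effective supply curve becomes qs = 6P - 23.
Clearing the new market: 28 - 3P = 6P - 23, so P = 17/3 ≈ 5.6667 and q = 11.
%Δq = (11 − 13) / 13 × 100 = -15.38%.

-15.38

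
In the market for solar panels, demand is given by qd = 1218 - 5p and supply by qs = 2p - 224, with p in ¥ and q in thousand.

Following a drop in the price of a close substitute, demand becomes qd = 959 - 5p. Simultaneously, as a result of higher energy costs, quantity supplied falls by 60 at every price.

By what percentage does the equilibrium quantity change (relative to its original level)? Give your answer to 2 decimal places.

Initially, 1218 - 5p = 2p - 224, so 1442 = 7p and p = 206, q = 188.
After the shift, demand is qd = 959 - 5p and supply is qs = 2p - 284.
New equilibrium: 959 - 5p = 2p - 284 ⇒ 1243 = 7p ⇒ p = 1243/7 ≈ 177.5714, q = 498/7 ≈ 71.1429.
%Δq = (71.1429 − 188) / 188 × 100 = -62.16%.

-62.16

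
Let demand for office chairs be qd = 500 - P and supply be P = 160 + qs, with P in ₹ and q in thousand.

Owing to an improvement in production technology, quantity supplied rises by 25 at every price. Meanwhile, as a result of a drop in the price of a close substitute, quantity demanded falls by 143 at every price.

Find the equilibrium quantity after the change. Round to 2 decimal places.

111.00

Original equilibrium: 500 - P = P - 160 gives 660 = 2P, so P = 330 and q = 170.
The shock moves the curves to qd = 357 - P and qs = P - 135.
Setting them equal: 357 - P = P - 135 → 492 = 2P, so P = 246 and q = 111.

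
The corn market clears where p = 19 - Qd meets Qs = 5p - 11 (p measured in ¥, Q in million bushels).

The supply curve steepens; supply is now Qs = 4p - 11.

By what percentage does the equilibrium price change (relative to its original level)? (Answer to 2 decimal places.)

+20.00

Before the shock: 19 - p = 5p - 11 ⇒ 30 = 6p ⇒ p = 5, Q = 14.
After the shift, demand is Qd = 19 - p and supply is Qs = 4p - 11.
Setting them equal: 19 - p = 4p - 11 → 30 = 5p, so p = 6 and Q = 13.
%Δp = (6 − 5) / 5 × 100 = +20.00%.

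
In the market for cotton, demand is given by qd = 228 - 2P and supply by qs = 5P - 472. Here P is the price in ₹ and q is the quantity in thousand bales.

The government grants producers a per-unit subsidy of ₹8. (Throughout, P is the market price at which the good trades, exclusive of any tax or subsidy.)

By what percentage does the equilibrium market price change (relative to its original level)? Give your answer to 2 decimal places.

-5.71

Before the shock: 228 - 2P = 5P - 472 ⇒ 700 = 7P ⇒ P = 100, q = 28.
Since sellers receive the price plus the subsidy, the effective supply curve becomes qs = 5P - 432.
Setting them equal: 228 - 2P = 5P - 432 → 660 = 7P, so P = 660/7 ≈ 94.2857 and q = 276/7 ≈ 39.4286.
%ΔP = (94.2857 − 100) / 100 × 100 = -5.71%.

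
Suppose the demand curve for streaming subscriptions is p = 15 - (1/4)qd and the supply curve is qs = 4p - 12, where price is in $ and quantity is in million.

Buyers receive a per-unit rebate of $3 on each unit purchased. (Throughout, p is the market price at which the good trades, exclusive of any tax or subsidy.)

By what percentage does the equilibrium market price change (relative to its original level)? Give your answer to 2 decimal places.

+16.67

Before the shock: 60 - 4p = 4p - 12 ⇒ 72 = 8p ⇒ p = 9, q = 24.
Since buyers' out-of-pocket price is the market price minus the rebate, the effective demand curve becomes qd = 72 - 4p.
New equilibrium: 72 - 4p = 4p - 12 ⇒ 84 = 8p ⇒ p = 10.5, q = 30.
%Δp = (10.5 − 9) / 9 × 100 = +16.67%.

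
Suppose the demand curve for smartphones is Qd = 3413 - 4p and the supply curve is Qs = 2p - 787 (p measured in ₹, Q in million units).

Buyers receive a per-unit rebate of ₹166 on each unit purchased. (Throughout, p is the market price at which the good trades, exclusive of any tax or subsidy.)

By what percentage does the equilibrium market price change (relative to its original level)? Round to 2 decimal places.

Original equilibrium: 3413 - 4p = 2p - 787 gives 4200 = 6p, so p = 700 and Q = 613.
Since buyers' out-of-pocket price is the market price minus the rebate, the effective demand curve becomes Qd = 4077 - 4p.
Clearing the new market: 4077 - 4p = 2p - 787, so p = 2432/3 ≈ 810.6667 and Q = 2503/3 ≈ 834.3333.
%Δp = (810.6667 − 700) / 700 × 100 = +15.81%.

+15.81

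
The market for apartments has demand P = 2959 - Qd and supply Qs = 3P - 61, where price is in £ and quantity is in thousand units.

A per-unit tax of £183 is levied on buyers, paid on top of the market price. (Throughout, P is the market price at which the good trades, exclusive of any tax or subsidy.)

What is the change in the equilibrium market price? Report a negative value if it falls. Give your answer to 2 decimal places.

Before the shock: 2959 - P = 3P - 61 ⇒ 3020 = 4P ⇒ P = 755, Q = 2204.
Since buyers pay the price plus the tax, the effective demand curve becomes Qd = 2776 - P.
Setting them equal: 2776 - P = 3P - 61 → 2837 = 4P, so P = 709.25 and Q = 2066.75.
ΔP = 709.25 − 755 = -45.75.

-45.75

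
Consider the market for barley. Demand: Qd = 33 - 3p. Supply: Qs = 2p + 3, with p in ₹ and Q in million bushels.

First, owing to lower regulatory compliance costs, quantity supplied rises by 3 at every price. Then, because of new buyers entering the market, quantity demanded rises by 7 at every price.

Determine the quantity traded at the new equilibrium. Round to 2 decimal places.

19.60

Initially, 33 - 3p = 2p + 3, so 30 = 5p and p = 6, Q = 15.
After the shift, demand is Qd = 40 - 3p and supply is Qs = 2p + 6.
Clearing the new market: 40 - 3p = 2p + 6, so p = 6.8 and Q = 19.6.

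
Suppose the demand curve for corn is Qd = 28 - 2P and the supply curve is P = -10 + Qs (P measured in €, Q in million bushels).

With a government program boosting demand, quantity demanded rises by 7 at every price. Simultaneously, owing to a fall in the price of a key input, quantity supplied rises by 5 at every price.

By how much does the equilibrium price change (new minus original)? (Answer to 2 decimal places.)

Initially, 28 - 2P = P + 10, so 18 = 3P and P = 6, Q = 16.
The new curves are Qd = 35 - 2P (demand) and Qs = P + 15 (supply).
New equilibrium: 35 - 2P = P + 15 ⇒ 20 = 3P ⇒ P = 20/3 ≈ 6.6667, Q = 65/3 ≈ 21.6667.
ΔP = 6.6667 − 6 = +0.67.

+0.67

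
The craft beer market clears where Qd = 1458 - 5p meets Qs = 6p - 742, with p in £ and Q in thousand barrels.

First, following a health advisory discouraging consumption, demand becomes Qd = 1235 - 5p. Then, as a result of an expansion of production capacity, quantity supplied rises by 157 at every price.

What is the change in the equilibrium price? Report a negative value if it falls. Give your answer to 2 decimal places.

-34.55

Solve the original market: 1458 - 5p = 6p - 742, hence p = 200 and Q = 458.
After the shift, demand is Qd = 1235 - 5p and supply is Qs = 6p - 585.
Setting them equal: 1235 - 5p = 6p - 585 → 1820 = 11p, so p = 1820/11 ≈ 165.4545 and Q = 4485/11 ≈ 407.7273.
Δp = 165.4545 − 200 = -34.55.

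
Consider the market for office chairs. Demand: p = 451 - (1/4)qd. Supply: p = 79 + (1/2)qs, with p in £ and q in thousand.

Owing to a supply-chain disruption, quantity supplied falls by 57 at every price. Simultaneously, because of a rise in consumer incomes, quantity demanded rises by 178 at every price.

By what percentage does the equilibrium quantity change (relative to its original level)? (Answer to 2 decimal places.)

Solve the original market: 1804 - 4p = 2p - 158, hence p = 327 and q = 496.
After the shift, demand is qd = 1982 - 4p and supply is qs = 2p - 215.
New equilibrium: 1982 - 4p = 2p - 215 ⇒ 2197 = 6p ⇒ p = 2197/6 ≈ 366.1667, q = 1552/3 ≈ 517.3333.
%Δq = (517.3333 − 496) / 496 × 100 = +4.30%.

+4.30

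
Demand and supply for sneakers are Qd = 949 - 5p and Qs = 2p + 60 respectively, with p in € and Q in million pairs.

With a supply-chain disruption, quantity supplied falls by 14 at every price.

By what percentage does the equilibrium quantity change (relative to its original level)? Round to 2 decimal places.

-3.18

Solve the original market: 949 - 5p = 2p + 60, hence p = 127 and Q = 314.
With the change applied: demand Qd = 949 - 5p, supply Qs = 2p + 46.
New equilibrium: 949 - 5p = 2p + 46 ⇒ 903 = 7p ⇒ p = 129, Q = 304.
%ΔQ = (304 − 314) / 314 × 100 = -3.18%.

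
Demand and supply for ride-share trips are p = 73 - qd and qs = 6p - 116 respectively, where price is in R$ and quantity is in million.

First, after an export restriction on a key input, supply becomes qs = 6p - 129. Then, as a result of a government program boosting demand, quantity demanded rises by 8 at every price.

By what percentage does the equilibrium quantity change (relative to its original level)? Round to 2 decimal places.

Original equilibrium: 73 - p = 6p - 116 gives 189 = 7p, so p = 27 and q = 46.
The shock moves the curves to qd = 81 - p and qs = 6p - 129.
Setting them equal: 81 - p = 6p - 129 → 210 = 7p, so p = 30 and q = 51.
%Δq = (51 − 46) / 46 × 100 = +10.87%.

+10.87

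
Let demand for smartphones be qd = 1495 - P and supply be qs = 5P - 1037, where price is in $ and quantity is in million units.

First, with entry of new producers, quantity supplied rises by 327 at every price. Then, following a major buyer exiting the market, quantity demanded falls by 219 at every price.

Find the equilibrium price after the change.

331

Original equilibrium: 1495 - P = 5P - 1037 gives 2532 = 6P, so P = 422 and q = 1073.
With the change applied: demand qd = 1276 - P, supply qs = 5P - 710.
Equate the new curves: 1276 - P = 5P - 710, giving 1986 = 6P, P = 331, q = 945.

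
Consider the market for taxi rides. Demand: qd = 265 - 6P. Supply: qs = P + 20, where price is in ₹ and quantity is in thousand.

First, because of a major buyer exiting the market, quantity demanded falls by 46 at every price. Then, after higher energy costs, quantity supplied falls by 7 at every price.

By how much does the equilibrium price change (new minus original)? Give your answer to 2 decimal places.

-5.57

Initially, 265 - 6P = P + 20, so 245 = 7P and P = 35, q = 55.
The new curves are qd = 219 - 6P (demand) and qs = P + 13 (supply).
Setting them equal: 219 - 6P = P + 13 → 206 = 7P, so P = 206/7 ≈ 29.4286 and q = 297/7 ≈ 42.4286.
ΔP = 29.4286 − 35 = -5.57.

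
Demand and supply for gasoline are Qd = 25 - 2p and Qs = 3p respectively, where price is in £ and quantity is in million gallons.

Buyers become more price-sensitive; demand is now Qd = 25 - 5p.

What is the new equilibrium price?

3.125

Before the shock: 25 - 2p = 3p ⇒ 25 = 5p ⇒ p = 5, Q = 15.
With the change applied: demand Qd = 25 - 5p, supply Qs = 3p.
Setting them equal: 25 - 5p = 3p → 25 = 8p, so p = 3.125 and Q = 9.375.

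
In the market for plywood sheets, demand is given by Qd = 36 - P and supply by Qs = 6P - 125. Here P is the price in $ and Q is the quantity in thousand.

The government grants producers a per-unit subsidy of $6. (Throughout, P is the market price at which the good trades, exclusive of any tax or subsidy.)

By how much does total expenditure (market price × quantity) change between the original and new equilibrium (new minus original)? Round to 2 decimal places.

+24.98

Before the shock: 36 - P = 6P - 125 ⇒ 161 = 7P ⇒ P = 23, Q = 13.
Since sellers receive the price plus the subsidy, the effective supply curve becomes Qs = 6P - 89.
Setting them equal: 36 - P = 6P - 89 → 125 = 7P, so P = 125/7 ≈ 17.8571 and Q = 127/7 ≈ 18.1429.
Expenditure moves from 23×13 = 299 to 17.8571×18.1429 = 323.9796; change = +24.98.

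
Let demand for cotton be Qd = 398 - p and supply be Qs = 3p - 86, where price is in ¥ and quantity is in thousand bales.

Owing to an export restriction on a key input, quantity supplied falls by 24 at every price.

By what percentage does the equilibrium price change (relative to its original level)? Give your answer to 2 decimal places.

Before the shock: 398 - p = 3p - 86 ⇒ 484 = 4p ⇒ p = 121, Q = 277.
After the shift, demand is Qd = 398 - p and supply is Qs = 3p - 110.
Clearing the new market: 398 - p = 3p - 110, so p = 127 and Q = 271.
%Δp = (127 − 121) / 121 × 100 = +4.96%.

+4.96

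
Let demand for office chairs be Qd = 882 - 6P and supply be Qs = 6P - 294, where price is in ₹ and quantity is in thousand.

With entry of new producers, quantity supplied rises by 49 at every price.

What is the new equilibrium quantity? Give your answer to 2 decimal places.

Solve the original market: 882 - 6P = 6P - 294, hence P = 98 and Q = 294.
After the shift, demand is Qd = 882 - 6P and supply is Qs = 6P - 245.
New equilibrium: 882 - 6P = 6P - 245 ⇒ 1127 = 12P ⇒ P = 1127/12 ≈ 93.9167, Q = 318.5.

318.50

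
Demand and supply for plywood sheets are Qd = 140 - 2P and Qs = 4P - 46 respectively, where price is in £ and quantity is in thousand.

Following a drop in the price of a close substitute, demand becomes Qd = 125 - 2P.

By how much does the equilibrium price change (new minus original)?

-2.5

Initially, 140 - 2P = 4P - 46, so 186 = 6P and P = 31, Q = 78.
After the shift, demand is Qd = 125 - 2P and supply is Qs = 4P - 46.
New equilibrium: 125 - 2P = 4P - 46 ⇒ 171 = 6P ⇒ P = 28.5, Q = 68.
ΔP = 28.5 − 31 = -2.5.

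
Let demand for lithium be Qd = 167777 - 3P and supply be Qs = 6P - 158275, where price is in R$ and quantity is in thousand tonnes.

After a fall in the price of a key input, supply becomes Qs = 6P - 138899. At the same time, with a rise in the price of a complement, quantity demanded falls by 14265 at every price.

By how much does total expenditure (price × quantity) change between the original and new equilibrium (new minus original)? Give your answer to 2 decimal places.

Solve the original market: 167777 - 3P = 6P - 158275, hence P = 36228 and Q = 59093.
After the shift, demand is Qd = 153512 - 3P and supply is Qs = 6P - 138899.
New equilibrium: 153512 - 3P = 6P - 138899 ⇒ 292411 = 9P ⇒ P = 292411/9 ≈ 32490.1111, Q = 168125/3 ≈ 56041.6667.
Expenditure moves from 36228×59093 = 2140821204 to 32490.1111×56041.6667 = 1820799976.8519; change = -320021227.15.

-320021227.15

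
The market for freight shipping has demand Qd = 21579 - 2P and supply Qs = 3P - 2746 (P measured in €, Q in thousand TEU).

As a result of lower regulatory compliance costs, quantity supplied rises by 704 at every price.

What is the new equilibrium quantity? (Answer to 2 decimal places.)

Initially, 21579 - 2P = 3P - 2746, so 24325 = 5P and P = 4865, Q = 11849.
After the shift, demand is Qd = 21579 - 2P and supply is Qs = 3P - 2042.
Equate the new curves: 21579 - 2P = 3P - 2042, giving 23621 = 5P, P = 4724.2, Q = 12130.6.

12130.60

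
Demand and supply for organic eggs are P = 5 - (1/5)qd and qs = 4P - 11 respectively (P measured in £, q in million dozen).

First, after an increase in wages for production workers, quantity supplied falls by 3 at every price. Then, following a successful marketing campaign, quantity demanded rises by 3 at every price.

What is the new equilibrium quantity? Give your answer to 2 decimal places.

4.67

Initially, 25 - 5P = 4P - 11, so 36 = 9P and P = 4, q = 5.
With the change applied: demand qd = 28 - 5P, supply qs = 4P - 14.
New equilibrium: 28 - 5P = 4P - 14 ⇒ 42 = 9P ⇒ P = 14/3 ≈ 4.6667, q = 14/3 ≈ 4.6667.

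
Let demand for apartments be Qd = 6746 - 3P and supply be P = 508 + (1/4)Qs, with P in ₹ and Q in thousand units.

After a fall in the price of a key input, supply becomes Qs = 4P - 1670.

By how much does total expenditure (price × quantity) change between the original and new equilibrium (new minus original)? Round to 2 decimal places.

Before the shock: 6746 - 3P = 4P - 2032 ⇒ 8778 = 7P ⇒ P = 1254, Q = 2984.
The new curves are Qd = 6746 - 3P (demand) and Qs = 4P - 1670 (supply).
Clearing the new market: 6746 - 3P = 4P - 1670, so P = 8416/7 ≈ 1202.2857 and Q = 21974/7 ≈ 3139.1429.
Expenditure moves from 1254×2984 = 3741936 to 1202.2857×3139.1429 = 3774146.6122; change = +32210.61.

+32210.61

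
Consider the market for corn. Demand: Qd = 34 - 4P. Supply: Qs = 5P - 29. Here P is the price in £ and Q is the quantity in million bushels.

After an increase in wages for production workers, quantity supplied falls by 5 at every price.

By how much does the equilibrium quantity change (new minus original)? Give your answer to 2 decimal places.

-2.22

Original equilibrium: 34 - 4P = 5P - 29 gives 63 = 9P, so P = 7 and Q = 6.
With the change applied: demand Qd = 34 - 4P, supply Qs = 5P - 34.
Clearing the new market: 34 - 4P = 5P - 34, so P = 68/9 ≈ 7.5556 and Q = 34/9 ≈ 3.7778.
ΔQ = 3.7778 − 6 = -2.22.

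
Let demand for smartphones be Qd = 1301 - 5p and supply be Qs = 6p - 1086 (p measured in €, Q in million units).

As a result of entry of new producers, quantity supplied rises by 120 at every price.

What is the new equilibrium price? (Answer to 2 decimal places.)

Before the shock: 1301 - 5p = 6p - 1086 ⇒ 2387 = 11p ⇒ p = 217, Q = 216.
After the shift, demand is Qd = 1301 - 5p and supply is Qs = 6p - 966.
Setting them equal: 1301 - 5p = 6p - 966 → 2267 = 11p, so p = 2267/11 ≈ 206.0909 and Q = 2976/11 ≈ 270.5455.

206.09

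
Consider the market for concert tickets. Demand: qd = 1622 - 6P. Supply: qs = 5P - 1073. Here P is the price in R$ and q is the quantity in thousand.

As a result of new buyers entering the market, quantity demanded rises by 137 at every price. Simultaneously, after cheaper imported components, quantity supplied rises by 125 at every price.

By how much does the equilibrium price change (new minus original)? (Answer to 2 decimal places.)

+1.09

Solve the original market: 1622 - 6P = 5P - 1073, hence P = 245 and q = 152.
The new curves are qd = 1759 - 6P (demand) and qs = 5P - 948 (supply).
Setting them equal: 1759 - 6P = 5P - 948 → 2707 = 11P, so P = 2707/11 ≈ 246.0909 and q = 3107/11 ≈ 282.4545.
ΔP = 246.0909 − 245 = +1.09.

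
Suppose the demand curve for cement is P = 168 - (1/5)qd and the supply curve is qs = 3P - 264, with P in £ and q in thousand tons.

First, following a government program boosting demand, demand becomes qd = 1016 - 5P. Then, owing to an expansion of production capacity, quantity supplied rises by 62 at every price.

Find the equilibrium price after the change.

152.25

Initially, 840 - 5P = 3P - 264, so 1104 = 8P and P = 138, q = 150.
The new curves are qd = 1016 - 5P (demand) and qs = 3P - 202 (supply).
Setting them equal: 1016 - 5P = 3P - 202 → 1218 = 8P, so P = 152.25 and q = 254.75.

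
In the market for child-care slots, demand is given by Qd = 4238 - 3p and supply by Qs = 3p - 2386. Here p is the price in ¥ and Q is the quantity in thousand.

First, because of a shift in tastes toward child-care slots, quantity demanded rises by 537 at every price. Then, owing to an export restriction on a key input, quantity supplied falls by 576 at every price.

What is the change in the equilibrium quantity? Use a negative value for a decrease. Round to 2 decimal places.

Before the shock: 4238 - 3p = 3p - 2386 ⇒ 6624 = 6p ⇒ p = 1104, Q = 926.
The new curves are Qd = 4775 - 3p (demand) and Qs = 3p - 2962 (supply).
Equate the new curves: 4775 - 3p = 3p - 2962, giving 7737 = 6p, p = 1289.5, Q = 906.5.
ΔQ = 906.5 − 926 = -19.50.

-19.50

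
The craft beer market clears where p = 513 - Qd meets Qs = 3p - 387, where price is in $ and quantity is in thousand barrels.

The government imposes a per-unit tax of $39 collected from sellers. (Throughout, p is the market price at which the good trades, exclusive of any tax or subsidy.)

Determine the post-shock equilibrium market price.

254.25

Initially, 513 - p = 3p - 387, so 900 = 4p and p = 225, Q = 288.
Since sellers keep the price net of the tax, the effective supply curve becomes Qs = 3p - 504.
Equate the new curves: 513 - p = 3p - 504, giving 1017 = 4p, p = 254.25, Q = 258.75.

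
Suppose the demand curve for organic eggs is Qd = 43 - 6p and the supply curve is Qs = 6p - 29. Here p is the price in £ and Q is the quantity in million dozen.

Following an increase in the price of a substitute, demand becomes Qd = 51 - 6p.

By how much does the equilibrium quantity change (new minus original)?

+4

Original equilibrium: 43 - 6p = 6p - 29 gives 72 = 12p, so p = 6 and Q = 7.
The shock moves the curves to Qd = 51 - 6p and Qs = 6p - 29.
Equate the new curves: 51 - 6p = 6p - 29, giving 80 = 12p, p = 20/3 ≈ 6.6667, Q = 11.
ΔQ = 11 − 7 = +4.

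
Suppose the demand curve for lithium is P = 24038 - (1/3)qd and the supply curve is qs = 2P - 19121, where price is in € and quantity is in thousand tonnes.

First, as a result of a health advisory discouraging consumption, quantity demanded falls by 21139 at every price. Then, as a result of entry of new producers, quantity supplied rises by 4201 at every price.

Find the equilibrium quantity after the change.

Before the shock: 72114 - 3P = 2P - 19121 ⇒ 91235 = 5P ⇒ P = 18247, q = 17373.
With the change applied: demand qd = 50975 - 3P, supply qs = 2P - 14920.
Clearing the new market: 50975 - 3P = 2P - 14920, so P = 13179 and q = 11438.

11438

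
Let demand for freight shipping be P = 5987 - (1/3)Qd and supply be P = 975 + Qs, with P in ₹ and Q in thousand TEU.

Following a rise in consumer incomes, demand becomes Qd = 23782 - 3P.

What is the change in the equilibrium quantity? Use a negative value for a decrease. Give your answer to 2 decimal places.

+1455.25

Initially, 17961 - 3P = P - 975, so 18936 = 4P and P = 4734, Q = 3759.
With the change applied: demand Qd = 23782 - 3P, supply Qs = P - 975.
New equilibrium: 23782 - 3P = P - 975 ⇒ 24757 = 4P ⇒ P = 6189.25, Q = 5214.25.
ΔQ = 5214.25 − 3759 = +1455.25.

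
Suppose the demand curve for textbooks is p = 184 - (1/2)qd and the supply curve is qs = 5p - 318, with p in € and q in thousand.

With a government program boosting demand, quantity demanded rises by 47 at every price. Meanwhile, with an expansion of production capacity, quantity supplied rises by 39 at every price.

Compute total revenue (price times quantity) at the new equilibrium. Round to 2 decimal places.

Original equilibrium: 368 - 2p = 5p - 318 gives 686 = 7p, so p = 98 and q = 172.
The new curves are qd = 415 - 2p (demand) and qs = 5p - 279 (supply).
Clearing the new market: 415 - 2p = 5p - 279, so p = 694/7 ≈ 99.1429 and q = 1517/7 ≈ 216.7143.
New expenditure = 99.1429 × 216.7143 = 21485.67.

21485.67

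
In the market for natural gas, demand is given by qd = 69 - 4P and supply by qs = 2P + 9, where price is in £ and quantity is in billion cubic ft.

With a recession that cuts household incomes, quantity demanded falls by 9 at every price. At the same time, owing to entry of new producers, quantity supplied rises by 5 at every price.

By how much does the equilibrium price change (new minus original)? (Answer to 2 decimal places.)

-2.33

Initially, 69 - 4P = 2P + 9, so 60 = 6P and P = 10, q = 29.
After the shift, demand is qd = 60 - 4P and supply is qs = 2P + 14.
Equate the new curves: 60 - 4P = 2P + 14, giving 46 = 6P, P = 23/3 ≈ 7.6667, q = 88/3 ≈ 29.3333.
ΔP = 7.6667 − 10 = -2.33.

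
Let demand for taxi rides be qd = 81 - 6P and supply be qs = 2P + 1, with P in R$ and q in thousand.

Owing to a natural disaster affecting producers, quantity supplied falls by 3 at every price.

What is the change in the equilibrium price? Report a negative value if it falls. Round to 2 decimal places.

+0.38

Initially, 81 - 6P = 2P + 1, so 80 = 8P and P = 10, q = 21.
With the change applied: demand qd = 81 - 6P, supply qs = 2P - 2.
Clearing the new market: 81 - 6P = 2P - 2, so P = 10.375 and q = 18.75.
ΔP = 10.375 − 10 = +0.38.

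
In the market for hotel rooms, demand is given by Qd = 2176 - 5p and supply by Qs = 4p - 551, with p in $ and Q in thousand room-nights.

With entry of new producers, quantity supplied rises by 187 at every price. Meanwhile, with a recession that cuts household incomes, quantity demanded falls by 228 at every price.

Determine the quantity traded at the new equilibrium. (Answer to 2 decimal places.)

Original equilibrium: 2176 - 5p = 4p - 551 gives 2727 = 9p, so p = 303 and Q = 661.
After the shift, demand is Qd = 1948 - 5p and supply is Qs = 4p - 364.
Setting them equal: 1948 - 5p = 4p - 364 → 2312 = 9p, so p = 2312/9 ≈ 256.8889 and Q = 5972/9 ≈ 663.5556.

663.56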